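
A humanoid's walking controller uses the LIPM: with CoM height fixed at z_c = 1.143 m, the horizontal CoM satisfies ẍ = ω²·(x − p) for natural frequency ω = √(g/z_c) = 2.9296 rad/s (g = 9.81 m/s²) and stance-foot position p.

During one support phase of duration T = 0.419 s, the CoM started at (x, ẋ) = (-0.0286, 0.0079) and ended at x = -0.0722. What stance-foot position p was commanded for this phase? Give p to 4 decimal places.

ωT = 2.9296·0.419 = 1.227502; cosh(ωT) = 1.852859, sinh(ωT) = 1.559836
x(T) = p + (x₀−p)·cosh(ωT) + (ẋ₀/ω)·sinh(ωT) ⇒ p·(1 − cosh) = x(T) − x₀·cosh − (ẋ₀/ω)·sinh
numerator   = -0.0722 − (-0.0286)·1.852859 − (0.0079/2.9296)·1.559836 = -0.023414
denominator = 1 − 1.852859 = -0.852859
p = -0.023414 / -0.852859 = 0.0275

p = 0.0275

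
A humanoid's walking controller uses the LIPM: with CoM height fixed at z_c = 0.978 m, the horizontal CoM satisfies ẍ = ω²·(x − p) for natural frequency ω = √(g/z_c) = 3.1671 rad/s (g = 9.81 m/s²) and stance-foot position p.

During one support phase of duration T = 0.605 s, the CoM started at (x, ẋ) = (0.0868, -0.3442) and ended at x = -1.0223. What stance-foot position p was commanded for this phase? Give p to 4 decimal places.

p = 0.3895

ωT = 3.1671·0.605 = 1.916095; cosh(ωT) = 3.470779, sinh(ωT) = 3.323599
x(T) = p + (x₀−p)·cosh(ωT) + (ẋ₀/ω)·sinh(ωT) ⇒ p·(1 − cosh) = x(T) − x₀·cosh − (ẋ₀/ω)·sinh
numerator   = -1.0223 − (0.0868)·3.470779 − (-0.3442/3.1671)·3.323599 = -0.962355
denominator = 1 − 3.470779 = -2.470779
p = -0.962355 / -2.470779 = 0.3895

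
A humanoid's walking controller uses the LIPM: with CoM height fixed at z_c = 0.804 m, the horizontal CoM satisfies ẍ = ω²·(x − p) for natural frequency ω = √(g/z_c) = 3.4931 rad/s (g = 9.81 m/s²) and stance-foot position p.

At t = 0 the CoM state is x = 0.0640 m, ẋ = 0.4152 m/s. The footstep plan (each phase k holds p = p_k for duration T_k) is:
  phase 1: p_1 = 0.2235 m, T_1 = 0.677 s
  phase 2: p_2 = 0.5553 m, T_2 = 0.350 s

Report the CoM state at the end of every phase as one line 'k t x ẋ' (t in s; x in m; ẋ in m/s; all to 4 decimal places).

phase 1: p=0.2235, T=0.677, ωT=2.364829, cosh=5.368091, sinh=5.274125; start (x,ẋ)=(0.064000, 0.415200) → end (x,ẋ)=(-0.005813, -0.709645)
phase 2: p=0.5553, T=0.350, ωT=1.222585, cosh=1.845211, sinh=1.550743; start (x,ẋ)=(-0.005813, -0.709645) → end (x,ẋ)=(-0.795115, -4.348937)

1 0.6770 -0.0058 -0.7096
2 1.0270 -0.7951 -4.3489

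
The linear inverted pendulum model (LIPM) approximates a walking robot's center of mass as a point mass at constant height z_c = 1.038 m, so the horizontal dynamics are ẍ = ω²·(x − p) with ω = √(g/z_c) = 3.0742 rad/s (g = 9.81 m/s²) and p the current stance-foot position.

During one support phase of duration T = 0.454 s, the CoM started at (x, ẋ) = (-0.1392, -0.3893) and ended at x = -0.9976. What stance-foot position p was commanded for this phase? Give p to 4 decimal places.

p = 0.4020

ωT = 3.0742·0.454 = 1.395687; cosh(ωT) = 2.142705, sinh(ωT) = 1.895042
x(T) = p + (x₀−p)·cosh(ωT) + (ẋ₀/ω)·sinh(ωT) ⇒ p·(1 − cosh) = x(T) − x₀·cosh − (ẋ₀/ω)·sinh
numerator   = -0.9976 − (-0.1392)·2.142705 − (-0.3893/3.0742)·1.895042 = -0.459358
denominator = 1 − 2.142705 = -1.142705
p = -0.459358 / -1.142705 = 0.4020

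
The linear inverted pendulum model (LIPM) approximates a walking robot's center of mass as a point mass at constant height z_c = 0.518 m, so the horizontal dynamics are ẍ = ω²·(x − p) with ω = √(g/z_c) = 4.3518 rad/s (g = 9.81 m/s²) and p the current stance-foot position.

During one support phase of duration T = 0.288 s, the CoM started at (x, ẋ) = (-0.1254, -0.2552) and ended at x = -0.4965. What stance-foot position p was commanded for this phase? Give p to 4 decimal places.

ωT = 4.3518·0.288 = 1.253318; cosh(ωT) = 1.893750, sinh(ωT) = 1.608194
x(T) = p + (x₀−p)·cosh(ωT) + (ẋ₀/ω)·sinh(ωT) ⇒ p·(1 − cosh) = x(T) − x₀·cosh − (ẋ₀/ω)·sinh
numerator   = -0.4965 − (-0.1254)·1.893750 − (-0.2552/4.3518)·1.608194 = -0.164715
denominator = 1 − 1.893750 = -0.893750
p = -0.164715 / -0.893750 = 0.1843

p = 0.1843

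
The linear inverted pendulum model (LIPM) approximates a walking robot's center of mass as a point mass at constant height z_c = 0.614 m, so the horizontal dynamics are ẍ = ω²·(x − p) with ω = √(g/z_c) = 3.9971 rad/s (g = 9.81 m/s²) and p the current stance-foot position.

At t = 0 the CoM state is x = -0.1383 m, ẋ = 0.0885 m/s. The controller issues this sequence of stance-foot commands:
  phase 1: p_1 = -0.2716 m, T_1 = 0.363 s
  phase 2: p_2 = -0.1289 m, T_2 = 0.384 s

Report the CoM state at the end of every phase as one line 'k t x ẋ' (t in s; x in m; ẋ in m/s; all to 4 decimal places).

1 0.3630 0.0731 1.2736
2 0.7470 1.0665 4.8786

phase 1: p=-0.2716, T=0.363, ωT=1.450947, cosh=2.250752, sinh=2.016403; start (x,ẋ)=(-0.138300, 0.088500) → end (x,ẋ)=(0.073070, 1.273558)
phase 2: p=-0.1289, T=0.384, ωT=1.534886, cosh=2.428139, sinh=2.212659; start (x,ẋ)=(0.073070, 1.273558) → end (x,ẋ)=(1.066511, 4.878648)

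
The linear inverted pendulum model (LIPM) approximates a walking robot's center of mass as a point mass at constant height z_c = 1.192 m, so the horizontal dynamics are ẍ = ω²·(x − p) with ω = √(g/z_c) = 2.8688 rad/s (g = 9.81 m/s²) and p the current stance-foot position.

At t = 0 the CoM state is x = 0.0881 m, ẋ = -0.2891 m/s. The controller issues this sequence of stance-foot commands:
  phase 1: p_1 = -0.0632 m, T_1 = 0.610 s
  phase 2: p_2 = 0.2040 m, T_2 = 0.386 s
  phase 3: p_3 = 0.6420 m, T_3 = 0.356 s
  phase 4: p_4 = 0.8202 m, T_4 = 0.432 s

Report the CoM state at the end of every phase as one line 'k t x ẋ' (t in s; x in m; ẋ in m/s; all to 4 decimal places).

1 0.6100 0.1041 0.3542
2 0.9960 0.2027 0.2081
3 1.3520 0.0407 -1.1963
4 1.7840 -1.2983 -5.7763

phase 1: p=-0.0632, T=0.610, ωT=1.749968, cosh=2.964099, sinh=2.790320; start (x,ẋ)=(0.088100, -0.289100) → end (x,ẋ)=(0.104077, 0.354216)
phase 2: p=0.2040, T=0.386, ωT=1.107357, cosh=1.678390, sinh=1.347959; start (x,ẋ)=(0.104077, 0.354216) → end (x,ẋ)=(0.202725, 0.208107)
phase 3: p=0.6420, T=0.356, ωT=1.021293, cosh=1.568456, sinh=1.208327; start (x,ẋ)=(0.202725, 0.208107) → end (x,ẋ)=(0.040670, -1.196317)
phase 4: p=0.8202, T=0.432, ωT=1.239322, cosh=1.871425, sinh=1.581845; start (x,ẋ)=(0.040670, -1.196317) → end (x,ẋ)=(-1.298276, -5.776321)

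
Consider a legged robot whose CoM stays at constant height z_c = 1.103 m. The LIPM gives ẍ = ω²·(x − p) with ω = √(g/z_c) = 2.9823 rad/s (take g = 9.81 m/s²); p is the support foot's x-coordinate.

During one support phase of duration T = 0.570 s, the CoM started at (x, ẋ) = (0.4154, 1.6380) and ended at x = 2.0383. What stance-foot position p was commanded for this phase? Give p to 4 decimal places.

p = 0.3224

ωT = 2.9823·0.570 = 1.699911; cosh(ωT) = 2.828080, sinh(ωT) = 2.645380
x(T) = p + (x₀−p)·cosh(ωT) + (ẋ₀/ω)·sinh(ωT) ⇒ p·(1 − cosh) = x(T) − x₀·cosh − (ẋ₀/ω)·sinh
numerator   = 2.0383 − (0.4154)·2.828080 − (1.6380/2.9823)·2.645380 = -0.589434
denominator = 1 − 2.828080 = -1.828080
p = -0.589434 / -1.828080 = 0.3224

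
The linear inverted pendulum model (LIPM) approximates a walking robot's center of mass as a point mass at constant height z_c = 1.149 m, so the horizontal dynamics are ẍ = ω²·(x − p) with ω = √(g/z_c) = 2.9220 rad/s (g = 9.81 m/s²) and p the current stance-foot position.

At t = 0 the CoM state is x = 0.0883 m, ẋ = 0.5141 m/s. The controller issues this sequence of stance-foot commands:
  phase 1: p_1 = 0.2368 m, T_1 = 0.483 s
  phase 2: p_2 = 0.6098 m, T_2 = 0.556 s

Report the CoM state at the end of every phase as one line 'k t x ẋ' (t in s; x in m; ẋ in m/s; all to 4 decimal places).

1 0.4830 0.2535 0.2800
2 1.0390 -0.0958 -1.8016

phase 1: p=0.2368, T=0.483, ωT=1.411326, cosh=2.172605, sinh=1.928785; start (x,ẋ)=(0.088300, 0.514100) → end (x,ẋ)=(0.253521, 0.280004)
phase 2: p=0.6098, T=0.556, ωT=1.624632, cosh=2.636767, sinh=2.439783; start (x,ẋ)=(0.253521, 0.280004) → end (x,ẋ)=(-0.095831, -1.801627)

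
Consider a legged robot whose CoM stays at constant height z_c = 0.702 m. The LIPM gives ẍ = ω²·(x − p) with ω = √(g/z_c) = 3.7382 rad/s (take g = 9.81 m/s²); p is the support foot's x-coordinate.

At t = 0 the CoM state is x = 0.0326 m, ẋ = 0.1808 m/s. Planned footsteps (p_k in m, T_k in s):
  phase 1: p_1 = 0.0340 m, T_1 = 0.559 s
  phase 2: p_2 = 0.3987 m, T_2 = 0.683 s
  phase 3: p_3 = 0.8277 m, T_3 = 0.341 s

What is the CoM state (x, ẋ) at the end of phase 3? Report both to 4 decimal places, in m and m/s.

x = 0.3383, ẋ = -1.3511

phase 1: p=0.0340, T=0.559, ωT=2.089654, cosh=4.102923, sinh=3.979193; start (x,ẋ)=(0.032600, 0.180800) → end (x,ẋ)=(0.220712, 0.720984)
phase 2: p=0.3987, T=0.683, ωT=2.553191, cosh=6.462932, sinh=6.385099; start (x,ẋ)=(0.220712, 0.720984) → end (x,ẋ)=(0.479862, 0.411304)
phase 3: p=0.8277, T=0.341, ωT=1.274726, cosh=1.928615, sinh=1.649107; start (x,ẋ)=(0.479862, 0.411304) → end (x,ẋ)=(0.338302, -1.351066)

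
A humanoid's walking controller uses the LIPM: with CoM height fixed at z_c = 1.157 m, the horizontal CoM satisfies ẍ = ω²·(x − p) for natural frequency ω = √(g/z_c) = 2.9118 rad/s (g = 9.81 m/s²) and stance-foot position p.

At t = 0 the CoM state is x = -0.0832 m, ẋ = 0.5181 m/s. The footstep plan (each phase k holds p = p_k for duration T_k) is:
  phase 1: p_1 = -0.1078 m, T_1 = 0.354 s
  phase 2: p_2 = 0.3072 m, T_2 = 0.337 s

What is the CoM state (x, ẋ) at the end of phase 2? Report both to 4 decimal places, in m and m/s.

phase 1: p=-0.1078, T=0.354, ωT=1.030777, cosh=1.579987, sinh=1.223257; start (x,ẋ)=(-0.083200, 0.518100) → end (x,ẋ)=(0.148723, 0.906213)
phase 2: p=0.3072, T=0.337, ωT=0.981277, cosh=1.521346, sinh=1.146514; start (x,ẋ)=(0.148723, 0.906213) → end (x,ẋ)=(0.422921, 0.849602)

x = 0.4229, ẋ = 0.8496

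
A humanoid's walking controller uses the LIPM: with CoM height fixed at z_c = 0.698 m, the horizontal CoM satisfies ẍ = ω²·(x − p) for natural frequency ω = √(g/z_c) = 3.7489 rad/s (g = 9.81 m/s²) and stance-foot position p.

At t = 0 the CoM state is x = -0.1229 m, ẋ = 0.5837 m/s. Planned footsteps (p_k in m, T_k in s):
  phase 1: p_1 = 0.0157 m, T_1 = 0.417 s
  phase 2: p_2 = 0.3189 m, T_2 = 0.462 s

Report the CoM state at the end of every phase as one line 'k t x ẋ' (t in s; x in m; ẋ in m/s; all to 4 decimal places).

phase 1: p=0.0157, T=0.417, ωT=1.563291, cosh=2.491978, sinh=2.282532; start (x,ẋ)=(-0.122900, 0.583700) → end (x,ẋ)=(0.025700, 0.268569)
phase 2: p=0.3189, T=0.462, ωT=1.731992, cosh=2.914416, sinh=2.737484; start (x,ẋ)=(0.025700, 0.268569) → end (x,ẋ)=(-0.339495, -2.226260)

1 0.4170 0.0257 0.2686
2 0.8790 -0.3395 -2.2263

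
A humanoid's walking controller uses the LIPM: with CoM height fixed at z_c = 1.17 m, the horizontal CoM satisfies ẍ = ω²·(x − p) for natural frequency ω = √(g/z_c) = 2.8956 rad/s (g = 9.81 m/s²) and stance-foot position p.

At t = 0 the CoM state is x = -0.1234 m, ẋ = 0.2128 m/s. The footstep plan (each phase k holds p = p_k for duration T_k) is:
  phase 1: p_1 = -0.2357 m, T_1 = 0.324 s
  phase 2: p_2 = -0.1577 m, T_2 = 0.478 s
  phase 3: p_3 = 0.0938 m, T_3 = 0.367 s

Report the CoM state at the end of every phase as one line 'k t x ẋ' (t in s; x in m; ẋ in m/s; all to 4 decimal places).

phase 1: p=-0.2357, T=0.324, ωT=0.938174, cosh=1.473327, sinh=1.081985; start (x,ẋ)=(-0.123400, 0.212800) → end (x,ẋ)=(0.009271, 0.665359)
phase 2: p=-0.1577, T=0.478, ωT=1.384097, cosh=2.120885, sinh=1.870335; start (x,ẋ)=(0.009271, 0.665359) → end (x,ẋ)=(0.626196, 2.315420)
phase 3: p=0.0938, T=0.367, ωT=1.062685, cosh=1.619829, sinh=1.274303; start (x,ẋ)=(0.626196, 2.315420) → end (x,ẋ)=(1.975167, 5.715059)

1 0.3240 0.0093 0.6654
2 0.8020 0.6262 2.3154
3 1.1690 1.9752 5.7151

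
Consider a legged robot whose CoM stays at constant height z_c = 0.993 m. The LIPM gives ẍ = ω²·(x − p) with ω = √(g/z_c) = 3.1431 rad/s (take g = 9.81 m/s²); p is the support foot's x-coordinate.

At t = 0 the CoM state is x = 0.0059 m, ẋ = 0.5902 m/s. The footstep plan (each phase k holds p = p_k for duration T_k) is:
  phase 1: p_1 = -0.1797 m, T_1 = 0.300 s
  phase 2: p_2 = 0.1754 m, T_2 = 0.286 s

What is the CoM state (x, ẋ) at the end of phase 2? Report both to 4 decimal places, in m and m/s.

x = 0.8444, ẋ = 2.5581

phase 1: p=-0.1797, T=0.300, ωT=0.942930, cosh=1.478489, sinh=1.089004; start (x,ẋ)=(0.005900, 0.590200) → end (x,ẋ)=(0.299197, 1.507885)
phase 2: p=0.1754, T=0.286, ωT=0.898927, cosh=1.431985, sinh=1.024979; start (x,ẋ)=(0.299197, 1.507885) → end (x,ẋ)=(0.844403, 2.558095)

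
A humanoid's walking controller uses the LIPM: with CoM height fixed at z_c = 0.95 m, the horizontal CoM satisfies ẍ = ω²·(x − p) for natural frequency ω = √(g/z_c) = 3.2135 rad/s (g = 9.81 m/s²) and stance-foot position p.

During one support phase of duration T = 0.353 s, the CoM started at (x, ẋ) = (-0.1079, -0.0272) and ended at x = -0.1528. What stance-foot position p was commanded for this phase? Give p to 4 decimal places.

p = -0.0616

ωT = 3.2135·0.353 = 1.134365; cosh(ωT) = 1.715413, sinh(ωT) = 1.393787
x(T) = p + (x₀−p)·cosh(ωT) + (ẋ₀/ω)·sinh(ωT) ⇒ p·(1 − cosh) = x(T) − x₀·cosh − (ẋ₀/ω)·sinh
numerator   = -0.1528 − (-0.1079)·1.715413 − (-0.0272/3.2135)·1.393787 = 0.044090
denominator = 1 − 1.715413 = -0.715413
p = 0.044090 / -0.715413 = -0.0616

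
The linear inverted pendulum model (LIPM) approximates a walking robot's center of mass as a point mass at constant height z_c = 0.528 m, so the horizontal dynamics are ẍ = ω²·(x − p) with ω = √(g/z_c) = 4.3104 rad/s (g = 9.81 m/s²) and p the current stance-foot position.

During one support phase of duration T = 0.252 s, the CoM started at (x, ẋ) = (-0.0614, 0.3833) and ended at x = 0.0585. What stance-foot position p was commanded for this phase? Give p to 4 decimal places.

ωT = 4.3104·0.252 = 1.086221; cosh(ωT) = 1.650272, sinh(ωT) = 1.312783
x(T) = p + (x₀−p)·cosh(ωT) + (ẋ₀/ω)·sinh(ωT) ⇒ p·(1 − cosh) = x(T) − x₀·cosh − (ẋ₀/ω)·sinh
numerator   = 0.0585 − (-0.0614)·1.650272 − (0.3833/4.3104)·1.312783 = 0.043088
denominator = 1 − 1.650272 = -0.650272
p = 0.043088 / -0.650272 = -0.0663

p = -0.0663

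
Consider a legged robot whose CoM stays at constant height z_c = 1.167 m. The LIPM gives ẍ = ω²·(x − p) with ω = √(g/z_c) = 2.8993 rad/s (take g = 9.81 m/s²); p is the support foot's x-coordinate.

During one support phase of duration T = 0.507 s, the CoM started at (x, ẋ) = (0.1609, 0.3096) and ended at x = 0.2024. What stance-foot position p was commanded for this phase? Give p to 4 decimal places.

ωT = 2.8993·0.507 = 1.469945; cosh(ωT) = 2.289467, sinh(ωT) = 2.059529
x(T) = p + (x₀−p)·cosh(ωT) + (ẋ₀/ω)·sinh(ωT) ⇒ p·(1 − cosh) = x(T) − x₀·cosh − (ẋ₀/ω)·sinh
numerator   = 0.2024 − (0.1609)·2.289467 − (0.3096/2.8993)·2.059529 = -0.385901
denominator = 1 − 2.289467 = -1.289467
p = -0.385901 / -1.289467 = 0.2993

p = 0.2993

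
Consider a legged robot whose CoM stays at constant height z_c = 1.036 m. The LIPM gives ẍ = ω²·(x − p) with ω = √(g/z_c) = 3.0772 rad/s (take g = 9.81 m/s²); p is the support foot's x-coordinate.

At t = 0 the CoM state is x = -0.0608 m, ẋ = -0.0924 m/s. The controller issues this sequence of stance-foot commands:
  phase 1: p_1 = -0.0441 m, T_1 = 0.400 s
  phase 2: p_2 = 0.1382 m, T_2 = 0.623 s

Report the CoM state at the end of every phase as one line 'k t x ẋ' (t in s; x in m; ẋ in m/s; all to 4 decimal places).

phase 1: p=-0.0441, T=0.400, ωT=1.230880, cosh=1.858139, sinh=1.566103; start (x,ẋ)=(-0.060800, -0.092400) → end (x,ẋ)=(-0.122157, -0.252173)
phase 2: p=0.1382, T=0.623, ωT=1.917096, cosh=3.474105, sinh=3.327072; start (x,ẋ)=(-0.122157, -0.252173) → end (x,ẋ)=(-1.038956, -3.541624)

1 0.4000 -0.1222 -0.2522
2 1.0230 -1.0390 -3.5416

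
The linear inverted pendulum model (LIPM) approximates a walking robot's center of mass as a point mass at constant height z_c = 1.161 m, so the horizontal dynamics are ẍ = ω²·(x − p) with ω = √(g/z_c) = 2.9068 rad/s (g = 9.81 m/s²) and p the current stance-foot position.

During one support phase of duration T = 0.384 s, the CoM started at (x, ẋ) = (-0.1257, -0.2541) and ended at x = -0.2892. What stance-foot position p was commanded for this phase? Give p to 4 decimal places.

ωT = 2.9068·0.384 = 1.116211; cosh(ωT) = 1.690391, sinh(ωT) = 1.362873
x(T) = p + (x₀−p)·cosh(ωT) + (ẋ₀/ω)·sinh(ωT) ⇒ p·(1 − cosh) = x(T) − x₀·cosh − (ẋ₀/ω)·sinh
numerator   = -0.2892 − (-0.1257)·1.690391 − (-0.2541/2.9068)·1.362873 = 0.042419
denominator = 1 − 1.690391 = -0.690391
p = 0.042419 / -0.690391 = -0.0614

p = -0.0614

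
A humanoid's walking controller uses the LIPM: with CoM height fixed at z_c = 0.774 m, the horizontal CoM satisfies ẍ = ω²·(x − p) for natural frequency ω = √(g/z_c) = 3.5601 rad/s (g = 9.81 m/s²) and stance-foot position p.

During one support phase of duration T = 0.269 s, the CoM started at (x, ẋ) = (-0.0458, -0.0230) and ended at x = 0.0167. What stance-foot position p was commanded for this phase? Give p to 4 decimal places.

ωT = 3.5601·0.269 = 0.957667; cosh(ωT) = 1.494699, sinh(ωT) = 1.110911
x(T) = p + (x₀−p)·cosh(ωT) + (ẋ₀/ω)·sinh(ωT) ⇒ p·(1 − cosh) = x(T) − x₀·cosh − (ẋ₀/ω)·sinh
numerator   = 0.0167 − (-0.0458)·1.494699 − (-0.0230/3.5601)·1.110911 = 0.092334
denominator = 1 − 1.494699 = -0.494699
p = 0.092334 / -0.494699 = -0.1866

p = -0.1866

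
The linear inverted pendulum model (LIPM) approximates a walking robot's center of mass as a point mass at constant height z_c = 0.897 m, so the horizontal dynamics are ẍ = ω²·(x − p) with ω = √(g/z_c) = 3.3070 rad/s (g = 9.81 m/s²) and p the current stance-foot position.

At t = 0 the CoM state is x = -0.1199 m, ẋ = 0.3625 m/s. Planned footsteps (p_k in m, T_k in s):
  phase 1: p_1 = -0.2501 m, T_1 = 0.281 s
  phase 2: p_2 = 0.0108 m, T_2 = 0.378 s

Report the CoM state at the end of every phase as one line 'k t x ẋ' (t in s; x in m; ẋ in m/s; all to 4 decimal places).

phase 1: p=-0.2501, T=0.281, ωT=0.929267, cosh=1.463748, sinh=1.068905; start (x,ẋ)=(-0.119900, 0.362500) → end (x,ẋ)=(0.057649, 0.990848)
phase 2: p=0.0108, T=0.378, ωT=1.250046, cosh=1.888498, sinh=1.602006; start (x,ẋ)=(0.057649, 0.990848) → end (x,ẋ)=(0.579269, 2.119412)

1 0.2810 0.0576 0.9908
2 0.6590 0.5793 2.1194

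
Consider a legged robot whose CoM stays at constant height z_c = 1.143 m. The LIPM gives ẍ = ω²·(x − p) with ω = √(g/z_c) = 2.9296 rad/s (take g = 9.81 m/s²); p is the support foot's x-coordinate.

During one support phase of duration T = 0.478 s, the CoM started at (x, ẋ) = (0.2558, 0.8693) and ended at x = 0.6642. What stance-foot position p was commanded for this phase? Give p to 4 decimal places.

ωT = 2.9296·0.478 = 1.400349; cosh(ωT) = 2.151563, sinh(ωT) = 1.905052
x(T) = p + (x₀−p)·cosh(ωT) + (ẋ₀/ω)·sinh(ωT) ⇒ p·(1 − cosh) = x(T) − x₀·cosh − (ẋ₀/ω)·sinh
numerator   = 0.6642 − (0.2558)·2.151563 − (0.8693/2.9296)·1.905052 = -0.451456
denominator = 1 − 2.151563 = -1.151563
p = -0.451456 / -1.151563 = 0.3920

p = 0.3920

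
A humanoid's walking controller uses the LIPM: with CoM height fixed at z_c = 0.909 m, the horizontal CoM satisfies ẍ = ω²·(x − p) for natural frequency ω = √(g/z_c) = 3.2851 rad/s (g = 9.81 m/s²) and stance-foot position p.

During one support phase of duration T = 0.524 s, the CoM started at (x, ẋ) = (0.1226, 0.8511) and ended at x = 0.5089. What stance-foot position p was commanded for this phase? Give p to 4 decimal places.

ωT = 3.2851·0.524 = 1.721392; cosh(ωT) = 2.885563, sinh(ωT) = 2.706746
x(T) = p + (x₀−p)·cosh(ωT) + (ẋ₀/ω)·sinh(ωT) ⇒ p·(1 − cosh) = x(T) − x₀·cosh − (ẋ₀/ω)·sinh
numerator   = 0.5089 − (0.1226)·2.885563 − (0.8511/3.2851)·2.706746 = -0.546131
denominator = 1 − 2.885563 = -1.885563
p = -0.546131 / -1.885563 = 0.2896

p = 0.2896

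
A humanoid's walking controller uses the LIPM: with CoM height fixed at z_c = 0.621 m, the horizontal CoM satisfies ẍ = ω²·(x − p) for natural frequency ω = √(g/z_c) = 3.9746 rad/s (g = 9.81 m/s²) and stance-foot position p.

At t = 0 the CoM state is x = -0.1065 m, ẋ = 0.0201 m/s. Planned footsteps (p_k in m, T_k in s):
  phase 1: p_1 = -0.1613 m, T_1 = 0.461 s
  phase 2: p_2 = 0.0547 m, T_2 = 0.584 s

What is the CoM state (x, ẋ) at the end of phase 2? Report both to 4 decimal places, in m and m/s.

x = 0.8493, ẋ = 3.2394

phase 1: p=-0.1613, T=0.461, ωT=1.832291, cosh=3.204114, sinh=3.044068; start (x,ẋ)=(-0.106500, 0.020100) → end (x,ẋ)=(0.029680, 0.727425)
phase 2: p=0.0547, T=0.584, ωT=2.321166, cosh=5.142855, sinh=5.044696; start (x,ẋ)=(0.029680, 0.727425) → end (x,ẋ)=(0.849297, 3.239369)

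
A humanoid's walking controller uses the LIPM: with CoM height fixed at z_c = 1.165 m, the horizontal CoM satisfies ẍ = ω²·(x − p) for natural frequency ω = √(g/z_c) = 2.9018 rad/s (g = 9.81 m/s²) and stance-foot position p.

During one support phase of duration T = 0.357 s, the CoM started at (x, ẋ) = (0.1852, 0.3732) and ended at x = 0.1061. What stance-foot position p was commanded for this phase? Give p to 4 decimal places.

ωT = 2.9018·0.357 = 1.035943; cosh(ωT) = 1.586326, sinh(ωT) = 1.231435
x(T) = p + (x₀−p)·cosh(ωT) + (ẋ₀/ω)·sinh(ωT) ⇒ p·(1 − cosh) = x(T) − x₀·cosh − (ẋ₀/ω)·sinh
numerator   = 0.1061 − (0.1852)·1.586326 − (0.3732/2.9018)·1.231435 = -0.346062
denominator = 1 − 1.586326 = -0.586326
p = -0.346062 / -0.586326 = 0.5902

p = 0.5902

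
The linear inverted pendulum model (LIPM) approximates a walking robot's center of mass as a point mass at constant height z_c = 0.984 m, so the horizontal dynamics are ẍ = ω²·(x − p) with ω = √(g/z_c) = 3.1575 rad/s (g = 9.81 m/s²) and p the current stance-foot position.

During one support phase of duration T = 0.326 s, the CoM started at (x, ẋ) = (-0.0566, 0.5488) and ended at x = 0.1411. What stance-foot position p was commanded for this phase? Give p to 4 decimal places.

p = -0.0315

ωT = 3.1575·0.326 = 1.029345; cosh(ωT) = 1.578236, sinh(ωT) = 1.220995
x(T) = p + (x₀−p)·cosh(ωT) + (ẋ₀/ω)·sinh(ωT) ⇒ p·(1 − cosh) = x(T) − x₀·cosh − (ẋ₀/ω)·sinh
numerator   = 0.1411 − (-0.0566)·1.578236 − (0.5488/3.1575)·1.220995 = 0.018209
denominator = 1 − 1.578236 = -0.578236
p = 0.018209 / -0.578236 = -0.0315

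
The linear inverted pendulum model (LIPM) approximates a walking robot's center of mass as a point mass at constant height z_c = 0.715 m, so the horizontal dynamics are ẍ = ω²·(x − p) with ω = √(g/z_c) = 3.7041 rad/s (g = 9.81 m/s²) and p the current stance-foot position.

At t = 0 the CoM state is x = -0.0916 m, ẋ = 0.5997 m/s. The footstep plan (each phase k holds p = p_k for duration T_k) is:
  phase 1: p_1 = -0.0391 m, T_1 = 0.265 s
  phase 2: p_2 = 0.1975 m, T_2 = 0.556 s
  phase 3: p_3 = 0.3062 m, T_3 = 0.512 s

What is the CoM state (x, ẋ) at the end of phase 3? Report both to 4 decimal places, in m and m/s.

phase 1: p=-0.0391, T=0.265, ωT=0.981587, cosh=1.521701, sinh=1.146985; start (x,ẋ)=(-0.091600, 0.599700) → end (x,ẋ)=(0.066710, 0.689516)
phase 2: p=0.1975, T=0.556, ωT=2.059480, cosh=3.984704, sinh=3.857184; start (x,ẋ)=(0.066710, 0.689516) → end (x,ẋ)=(0.394351, 0.878860)
phase 3: p=0.3062, T=0.512, ωT=1.896499, cosh=3.406311, sinh=3.256218; start (x,ẋ)=(0.394351, 0.878860) → end (x,ẋ)=(1.379061, 4.056888)

x = 1.3791, ẋ = 4.0569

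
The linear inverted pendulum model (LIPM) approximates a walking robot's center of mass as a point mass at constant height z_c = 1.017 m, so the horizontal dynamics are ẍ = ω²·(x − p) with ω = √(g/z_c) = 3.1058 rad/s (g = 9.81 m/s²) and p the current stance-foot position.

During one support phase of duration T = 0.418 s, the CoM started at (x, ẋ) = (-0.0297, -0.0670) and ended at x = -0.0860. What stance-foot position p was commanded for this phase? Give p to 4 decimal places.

p = -0.0093

ωT = 3.1058·0.418 = 1.298224; cosh(ωT) = 1.967902, sinh(ωT) = 1.694886
x(T) = p + (x₀−p)·cosh(ωT) + (ẋ₀/ω)·sinh(ωT) ⇒ p·(1 − cosh) = x(T) − x₀·cosh − (ẋ₀/ω)·sinh
numerator   = -0.0860 − (-0.0297)·1.967902 − (-0.0670/3.1058)·1.694886 = 0.009010
denominator = 1 − 1.967902 = -0.967902
p = 0.009010 / -0.967902 = -0.0093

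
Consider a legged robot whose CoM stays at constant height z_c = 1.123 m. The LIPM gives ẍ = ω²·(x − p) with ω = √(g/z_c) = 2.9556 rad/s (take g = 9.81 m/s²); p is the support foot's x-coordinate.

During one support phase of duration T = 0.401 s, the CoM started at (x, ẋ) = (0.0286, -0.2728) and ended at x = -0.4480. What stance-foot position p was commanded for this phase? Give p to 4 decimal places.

ωT = 2.9556·0.401 = 1.185196; cosh(ωT) = 1.788507, sinh(ωT) = 1.482820
x(T) = p + (x₀−p)·cosh(ωT) + (ẋ₀/ω)·sinh(ωT) ⇒ p·(1 − cosh) = x(T) − x₀·cosh − (ẋ₀/ω)·sinh
numerator   = -0.4480 − (0.0286)·1.788507 − (-0.2728/2.9556)·1.482820 = -0.362288
denominator = 1 − 1.788507 = -0.788507
p = -0.362288 / -0.788507 = 0.4595

p = 0.4595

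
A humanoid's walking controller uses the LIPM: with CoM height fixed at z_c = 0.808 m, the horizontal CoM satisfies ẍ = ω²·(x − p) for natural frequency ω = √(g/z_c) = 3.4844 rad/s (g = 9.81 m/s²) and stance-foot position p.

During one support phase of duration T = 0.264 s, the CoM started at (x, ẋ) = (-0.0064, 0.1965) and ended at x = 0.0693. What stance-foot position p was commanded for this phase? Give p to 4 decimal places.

ωT = 3.4844·0.264 = 0.919882; cosh(ωT) = 1.453780, sinh(ωT) = 1.055214
x(T) = p + (x₀−p)·cosh(ωT) + (ẋ₀/ω)·sinh(ωT) ⇒ p·(1 − cosh) = x(T) − x₀·cosh − (ẋ₀/ω)·sinh
numerator   = 0.0693 − (-0.0064)·1.453780 − (0.1965/3.4844)·1.055214 = 0.019096
denominator = 1 − 1.453780 = -0.453780
p = 0.019096 / -0.453780 = -0.0421

p = -0.0421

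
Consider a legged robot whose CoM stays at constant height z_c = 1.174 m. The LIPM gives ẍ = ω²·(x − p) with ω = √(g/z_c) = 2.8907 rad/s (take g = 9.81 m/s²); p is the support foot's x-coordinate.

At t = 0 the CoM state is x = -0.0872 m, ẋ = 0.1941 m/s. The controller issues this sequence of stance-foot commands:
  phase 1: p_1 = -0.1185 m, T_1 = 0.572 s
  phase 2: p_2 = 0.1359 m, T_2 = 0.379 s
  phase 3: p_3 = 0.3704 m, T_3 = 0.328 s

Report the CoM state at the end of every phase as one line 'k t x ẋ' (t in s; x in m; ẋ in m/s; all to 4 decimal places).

1 0.5720 0.1353 0.7534
2 0.9510 0.4810 1.2502
3 1.2790 1.0089 2.2063

phase 1: p=-0.1185, T=0.572, ωT=1.653480, cosh=2.708258, sinh=2.516876; start (x,ẋ)=(-0.087200, 0.194100) → end (x,ẋ)=(0.135268, 0.753397)
phase 2: p=0.1359, T=0.379, ωT=1.095575, cosh=1.662625, sinh=1.328278; start (x,ẋ)=(0.135268, 0.753397) → end (x,ẋ)=(0.481035, 1.250188)
phase 3: p=0.3704, T=0.328, ωT=0.948150, cosh=1.484193, sinh=1.096736; start (x,ẋ)=(0.481035, 1.250188) → end (x,ẋ)=(1.008927, 2.206270)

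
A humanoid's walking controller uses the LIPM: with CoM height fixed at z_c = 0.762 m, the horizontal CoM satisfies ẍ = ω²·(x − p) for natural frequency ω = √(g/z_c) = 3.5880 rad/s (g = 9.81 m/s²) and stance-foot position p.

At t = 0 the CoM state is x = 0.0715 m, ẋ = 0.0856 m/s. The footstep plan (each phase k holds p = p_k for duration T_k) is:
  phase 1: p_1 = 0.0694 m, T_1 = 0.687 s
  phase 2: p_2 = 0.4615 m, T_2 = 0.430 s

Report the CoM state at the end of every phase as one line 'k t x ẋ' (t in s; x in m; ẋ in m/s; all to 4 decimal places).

phase 1: p=0.0694, T=0.687, ωT=2.464956, cosh=5.923989, sinh=5.838976; start (x,ẋ)=(0.071500, 0.085600) → end (x,ẋ)=(0.221143, 0.551089)
phase 2: p=0.4615, T=0.430, ωT=1.542840, cosh=2.445815, sinh=2.232042; start (x,ẋ)=(0.221143, 0.551089) → end (x,ẋ)=(0.216455, -0.577057)

1 0.6870 0.2211 0.5511
2 1.1170 0.2165 -0.5771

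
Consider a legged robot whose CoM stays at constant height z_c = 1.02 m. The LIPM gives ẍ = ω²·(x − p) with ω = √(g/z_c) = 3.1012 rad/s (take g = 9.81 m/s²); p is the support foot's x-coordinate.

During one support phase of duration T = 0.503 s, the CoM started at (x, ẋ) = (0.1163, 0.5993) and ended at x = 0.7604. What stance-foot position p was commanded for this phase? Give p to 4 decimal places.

ωT = 3.1012·0.503 = 1.559904; cosh(ωT) = 2.484259, sinh(ωT) = 2.274103
x(T) = p + (x₀−p)·cosh(ωT) + (ẋ₀/ω)·sinh(ωT) ⇒ p·(1 − cosh) = x(T) − x₀·cosh − (ẋ₀/ω)·sinh
numerator   = 0.7604 − (0.1163)·2.484259 − (0.5993/3.1012)·2.274103 = 0.032015
denominator = 1 − 2.484259 = -1.484259
p = 0.032015 / -1.484259 = -0.0216

p = -0.0216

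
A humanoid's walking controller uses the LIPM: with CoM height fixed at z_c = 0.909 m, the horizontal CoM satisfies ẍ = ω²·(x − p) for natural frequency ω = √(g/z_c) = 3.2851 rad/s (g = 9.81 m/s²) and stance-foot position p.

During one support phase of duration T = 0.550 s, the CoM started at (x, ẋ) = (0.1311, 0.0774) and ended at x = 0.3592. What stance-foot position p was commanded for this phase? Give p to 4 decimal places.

ωT = 3.2851·0.550 = 1.806805; cosh(ωT) = 3.127567, sinh(ωT) = 2.963389
x(T) = p + (x₀−p)·cosh(ωT) + (ẋ₀/ω)·sinh(ωT) ⇒ p·(1 − cosh) = x(T) − x₀·cosh − (ẋ₀/ω)·sinh
numerator   = 0.3592 − (0.1311)·3.127567 − (0.0774/3.2851)·2.963389 = -0.120644
denominator = 1 − 3.127567 = -2.127567
p = -0.120644 / -2.127567 = 0.0567

p = 0.0567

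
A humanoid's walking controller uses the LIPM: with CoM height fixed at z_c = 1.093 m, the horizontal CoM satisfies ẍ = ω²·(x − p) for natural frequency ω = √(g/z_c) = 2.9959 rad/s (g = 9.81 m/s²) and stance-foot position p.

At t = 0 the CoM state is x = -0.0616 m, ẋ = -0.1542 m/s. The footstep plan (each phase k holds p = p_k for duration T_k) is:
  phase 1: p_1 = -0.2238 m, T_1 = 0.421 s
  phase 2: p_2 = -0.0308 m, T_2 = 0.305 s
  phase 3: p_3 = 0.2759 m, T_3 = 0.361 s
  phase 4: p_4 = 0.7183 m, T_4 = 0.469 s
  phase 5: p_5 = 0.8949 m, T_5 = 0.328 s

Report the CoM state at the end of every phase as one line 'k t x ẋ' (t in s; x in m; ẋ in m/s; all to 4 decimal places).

phase 1: p=-0.2238, T=0.421, ωT=1.261274, cosh=1.906604, sinh=1.623311; start (x,ẋ)=(-0.061600, -0.154200) → end (x,ẋ)=(0.001899, 0.494825)
phase 2: p=-0.0308, T=0.305, ωT=0.913749, cosh=1.447336, sinh=1.046319; start (x,ẋ)=(0.001899, 0.494825) → end (x,ẋ)=(0.189344, 0.818679)
phase 3: p=0.2759, T=0.361, ωT=1.081520, cosh=1.644119, sinh=1.305039; start (x,ẋ)=(0.189344, 0.818679) → end (x,ẋ)=(0.490215, 1.007591)
phase 4: p=0.7183, T=0.469, ωT=1.405077, cosh=2.160595, sinh=1.915246; start (x,ẋ)=(0.490215, 1.007591) → end (x,ẋ)=(0.869643, 0.868270)
phase 5: p=0.8949, T=0.328, ωT=0.982655, cosh=1.522928, sinh=1.148612; start (x,ẋ)=(0.869643, 0.868270) → end (x,ẋ)=(1.189326, 1.235400)

1 0.4210 0.0019 0.4948
2 0.7260 0.1893 0.8187
3 1.0870 0.4902 1.0076
4 1.5560 0.8696 0.8683
5 1.8840 1.1893 1.2354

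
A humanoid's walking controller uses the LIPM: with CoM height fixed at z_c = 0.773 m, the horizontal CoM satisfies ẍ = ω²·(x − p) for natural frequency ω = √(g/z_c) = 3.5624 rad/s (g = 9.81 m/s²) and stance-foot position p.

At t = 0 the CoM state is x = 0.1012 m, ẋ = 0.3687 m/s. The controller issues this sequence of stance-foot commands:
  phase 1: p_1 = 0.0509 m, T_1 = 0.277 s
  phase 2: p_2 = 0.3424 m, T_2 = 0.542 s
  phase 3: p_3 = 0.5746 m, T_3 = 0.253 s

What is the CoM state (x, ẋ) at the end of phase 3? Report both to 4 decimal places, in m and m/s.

x = 1.2604, ẋ = 2.8442

phase 1: p=0.0509, T=0.277, ωT=0.986785, cosh=1.527684, sinh=1.154911; start (x,ẋ)=(0.101200, 0.368700) → end (x,ẋ)=(0.247273, 0.770204)
phase 2: p=0.3424, T=0.542, ωT=1.930821, cosh=3.520098, sinh=3.375069; start (x,ẋ)=(0.247273, 0.770204) → end (x,ẋ)=(0.737247, 1.567451)
phase 3: p=0.5746, T=0.253, ωT=0.901287, cosh=1.434409, sinh=1.028362; start (x,ẋ)=(0.737247, 1.567451) → end (x,ẋ)=(1.260380, 2.844212)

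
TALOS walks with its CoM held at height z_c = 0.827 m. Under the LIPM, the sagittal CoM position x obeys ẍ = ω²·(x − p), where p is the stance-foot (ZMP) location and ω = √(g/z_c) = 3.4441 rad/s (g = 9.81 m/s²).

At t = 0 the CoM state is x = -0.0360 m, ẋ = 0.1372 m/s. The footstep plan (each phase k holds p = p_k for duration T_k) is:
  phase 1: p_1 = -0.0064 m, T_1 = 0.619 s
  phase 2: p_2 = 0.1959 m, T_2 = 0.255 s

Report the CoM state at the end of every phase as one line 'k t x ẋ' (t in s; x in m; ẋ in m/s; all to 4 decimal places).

1 0.6190 0.0326 0.1628
2 0.8740 0.0126 -0.3301

phase 1: p=-0.0064, T=0.619, ωT=2.131898, cosh=4.274732, sinh=4.156120; start (x,ẋ)=(-0.036000, 0.137200) → end (x,ẋ)=(0.032632, 0.162796)
phase 2: p=0.1959, T=0.255, ωT=0.878246, cosh=1.411092, sinh=0.995581; start (x,ẋ)=(0.032632, 0.162796) → end (x,ẋ)=(0.012573, -0.330106)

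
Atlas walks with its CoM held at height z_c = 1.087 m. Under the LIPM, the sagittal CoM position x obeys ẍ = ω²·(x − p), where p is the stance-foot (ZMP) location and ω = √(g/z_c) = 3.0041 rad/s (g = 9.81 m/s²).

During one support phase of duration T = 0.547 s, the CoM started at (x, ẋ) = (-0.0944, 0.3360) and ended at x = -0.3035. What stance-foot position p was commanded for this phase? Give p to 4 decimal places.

p = 0.1953

ωT = 3.0041·0.547 = 1.643243; cosh(ωT) = 2.682633, sinh(ωT) = 2.489281
x(T) = p + (x₀−p)·cosh(ωT) + (ẋ₀/ω)·sinh(ωT) ⇒ p·(1 − cosh) = x(T) − x₀·cosh − (ẋ₀/ω)·sinh
numerator   = -0.3035 − (-0.0944)·2.682633 − (0.3360/3.0041)·2.489281 = -0.328678
denominator = 1 − 2.682633 = -1.682633
p = -0.328678 / -1.682633 = 0.1953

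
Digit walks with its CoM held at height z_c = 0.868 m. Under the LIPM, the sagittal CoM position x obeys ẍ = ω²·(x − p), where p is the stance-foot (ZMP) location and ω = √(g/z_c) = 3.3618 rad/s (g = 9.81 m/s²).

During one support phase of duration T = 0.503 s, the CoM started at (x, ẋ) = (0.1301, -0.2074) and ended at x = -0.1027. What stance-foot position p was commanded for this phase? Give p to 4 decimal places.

ωT = 3.3618·0.503 = 1.690985; cosh(ωT) = 2.804581, sinh(ωT) = 2.620243
x(T) = p + (x₀−p)·cosh(ωT) + (ẋ₀/ω)·sinh(ωT) ⇒ p·(1 − cosh) = x(T) − x₀·cosh − (ẋ₀/ω)·sinh
numerator   = -0.1027 − (0.1301)·2.804581 − (-0.2074/3.3618)·2.620243 = -0.305925
denominator = 1 − 2.804581 = -1.804581
p = -0.305925 / -1.804581 = 0.1695

p = 0.1695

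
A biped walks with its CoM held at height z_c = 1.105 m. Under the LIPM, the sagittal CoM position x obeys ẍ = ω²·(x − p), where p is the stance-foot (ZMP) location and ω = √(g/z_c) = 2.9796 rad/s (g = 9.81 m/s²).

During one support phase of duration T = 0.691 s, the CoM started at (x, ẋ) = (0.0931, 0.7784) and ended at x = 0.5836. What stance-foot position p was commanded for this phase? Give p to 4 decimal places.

p = 0.2663

ωT = 2.9796·0.691 = 2.058904; cosh(ωT) = 3.982483, sinh(ωT) = 3.854889
x(T) = p + (x₀−p)·cosh(ωT) + (ẋ₀/ω)·sinh(ωT) ⇒ p·(1 − cosh) = x(T) − x₀·cosh − (ẋ₀/ω)·sinh
numerator   = 0.5836 − (0.0931)·3.982483 − (0.7784/2.9796)·3.854889 = -0.794232
denominator = 1 − 3.982483 = -2.982483
p = -0.794232 / -2.982483 = 0.2663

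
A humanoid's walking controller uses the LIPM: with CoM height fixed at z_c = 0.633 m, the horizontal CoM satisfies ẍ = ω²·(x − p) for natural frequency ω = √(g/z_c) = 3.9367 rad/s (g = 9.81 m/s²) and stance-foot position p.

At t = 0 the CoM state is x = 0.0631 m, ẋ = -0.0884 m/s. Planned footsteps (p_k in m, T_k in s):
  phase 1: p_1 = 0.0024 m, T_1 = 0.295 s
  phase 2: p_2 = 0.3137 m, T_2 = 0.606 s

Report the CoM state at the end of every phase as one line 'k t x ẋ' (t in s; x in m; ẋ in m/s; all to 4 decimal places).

phase 1: p=0.0024, T=0.295, ωT=1.161326, cosh=1.753619, sinh=1.440548; start (x,ẋ)=(0.063100, -0.088400) → end (x,ẋ)=(0.076497, 0.189210)
phase 2: p=0.3137, T=0.606, ωT=2.385640, cosh=5.479023, sinh=5.386993; start (x,ẋ)=(0.076497, 0.189210) → end (x,ẋ)=(-0.727027, -3.993679)

1 0.2950 0.0765 0.1892
2 0.9010 -0.7270 -3.9937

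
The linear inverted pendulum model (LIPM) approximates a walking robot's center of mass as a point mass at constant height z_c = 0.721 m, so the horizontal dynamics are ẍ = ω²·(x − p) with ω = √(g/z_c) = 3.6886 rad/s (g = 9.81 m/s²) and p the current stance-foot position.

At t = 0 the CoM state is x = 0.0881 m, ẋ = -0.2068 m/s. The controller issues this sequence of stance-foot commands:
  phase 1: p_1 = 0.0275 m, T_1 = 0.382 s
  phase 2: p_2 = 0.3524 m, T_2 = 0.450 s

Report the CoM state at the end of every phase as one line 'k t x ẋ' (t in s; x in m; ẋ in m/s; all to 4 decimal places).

1 0.3820 0.0510 -0.0184
2 0.8320 -0.4812 -2.8671

phase 1: p=0.0275, T=0.382, ωT=1.409045, cosh=2.168211, sinh=1.923835; start (x,ẋ)=(0.088100, -0.206800) → end (x,ẋ)=(0.051035, -0.018353)
phase 2: p=0.3524, T=0.450, ωT=1.659870, cosh=2.724395, sinh=2.534232; start (x,ẋ)=(0.051035, -0.018353) → end (x,ẋ)=(-0.481248, -2.867095)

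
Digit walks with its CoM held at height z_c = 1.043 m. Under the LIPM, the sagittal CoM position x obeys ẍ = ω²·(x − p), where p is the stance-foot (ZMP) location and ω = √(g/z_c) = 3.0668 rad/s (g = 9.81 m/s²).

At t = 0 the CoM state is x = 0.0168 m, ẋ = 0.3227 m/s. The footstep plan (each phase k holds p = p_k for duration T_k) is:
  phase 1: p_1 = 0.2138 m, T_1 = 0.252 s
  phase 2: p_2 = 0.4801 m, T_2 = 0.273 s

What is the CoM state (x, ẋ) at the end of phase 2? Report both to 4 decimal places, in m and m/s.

x = -0.1449, ẋ = -1.3780

phase 1: p=0.2138, T=0.252, ωT=0.772834, cosh=1.313799, sinh=0.852096; start (x,ẋ)=(0.016800, 0.322700) → end (x,ẋ)=(0.044642, -0.090839)
phase 2: p=0.4801, T=0.273, ωT=0.837236, cosh=1.371440, sinh=0.938535; start (x,ẋ)=(0.044642, -0.090839) → end (x,ẋ)=(-0.144904, -1.377957)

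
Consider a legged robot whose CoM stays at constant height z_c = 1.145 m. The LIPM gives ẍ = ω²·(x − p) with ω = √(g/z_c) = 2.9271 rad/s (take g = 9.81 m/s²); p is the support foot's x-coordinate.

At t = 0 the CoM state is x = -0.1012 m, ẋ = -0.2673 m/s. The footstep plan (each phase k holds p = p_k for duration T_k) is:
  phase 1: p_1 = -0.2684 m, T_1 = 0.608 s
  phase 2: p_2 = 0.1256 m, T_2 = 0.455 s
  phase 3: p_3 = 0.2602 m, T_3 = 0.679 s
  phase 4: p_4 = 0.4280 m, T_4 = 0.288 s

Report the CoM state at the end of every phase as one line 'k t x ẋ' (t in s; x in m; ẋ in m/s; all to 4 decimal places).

1 0.6080 -0.0217 0.5945
2 1.0630 0.1851 0.4448
3 1.7420 0.5250 0.8661
4 2.0300 0.8416 1.4613

phase 1: p=-0.2684, T=0.608, ωT=1.779677, cosh=3.048316, sinh=2.879624; start (x,ẋ)=(-0.101200, -0.267300) → end (x,ẋ)=(-0.021686, 0.594505)
phase 2: p=0.1256, T=0.455, ωT=1.331830, cosh=2.025982, sinh=1.761989; start (x,ẋ)=(-0.021686, 0.594505) → end (x,ẋ)=(0.185068, 0.444826)
phase 3: p=0.2602, T=0.679, ωT=1.987501, cosh=3.717156, sinh=3.580118; start (x,ẋ)=(0.185068, 0.444826) → end (x,ẋ)=(0.524986, 0.866149)
phase 4: p=0.4280, T=0.288, ωT=0.843005, cosh=1.376876, sinh=0.946461; start (x,ẋ)=(0.524986, 0.866149) → end (x,ẋ)=(0.841602, 1.461268)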